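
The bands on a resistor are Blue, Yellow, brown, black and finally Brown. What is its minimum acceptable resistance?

634.59 Ω

Blue → 6 (first significant figure)
Yellow → 4 (second significant figure)
Brown → 1 (third significant figure)
Black → ×1 multiplier
Brown → ±1% tolerance
641 × 1 = 641 Ω
Minimum = 641 × (1 − 1/100) = 634.59 Ω.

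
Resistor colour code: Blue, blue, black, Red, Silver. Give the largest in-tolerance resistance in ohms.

72600 Ω

Blue → 6 (first significant figure)
Blue → 6 (second significant figure)
Black → 0 (third significant figure)
Red → ×10^2 multiplier
Silver → ±10% tolerance
660 × 100 = 66000 Ω
Largest = 66000 × (1 + 10/100) = 72600 Ω.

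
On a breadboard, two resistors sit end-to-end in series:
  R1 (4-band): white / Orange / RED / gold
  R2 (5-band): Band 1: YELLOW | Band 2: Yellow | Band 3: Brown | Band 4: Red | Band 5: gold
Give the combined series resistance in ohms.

53400 Ω

R1: white, orange → 93; red ×10^2 → 9300 Ω.
R2: yellow, yellow, brown → 441; red ×10^2 → 44100 Ω.
Series: 9300 + 44100 = 53400 Ω.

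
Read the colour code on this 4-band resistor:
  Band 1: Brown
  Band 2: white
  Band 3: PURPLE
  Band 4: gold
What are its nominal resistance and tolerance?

190000000 Ω ±5%

Brown → 1 (first significant figure)
White → 9 (second significant figure)
Violet → ×10^7 multiplier
Gold → ±5% tolerance
19 × 10000000 = 190000000 Ω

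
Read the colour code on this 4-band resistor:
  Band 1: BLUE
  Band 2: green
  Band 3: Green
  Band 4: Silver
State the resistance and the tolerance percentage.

Blue → 6 (first significant figure)
Green → 5 (second significant figure)
Green → ×10^5 multiplier
Silver → ±10% tolerance
65 × 100000 = 6500000 Ω

6500000 Ω ±10%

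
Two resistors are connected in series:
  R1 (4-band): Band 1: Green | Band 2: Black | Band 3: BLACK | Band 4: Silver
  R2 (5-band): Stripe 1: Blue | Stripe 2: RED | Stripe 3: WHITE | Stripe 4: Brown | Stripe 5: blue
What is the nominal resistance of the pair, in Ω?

6340 Ω

R1: green, black → 50; black ×1 → 50 Ω.
R2: blue, red, white → 629; brown ×10 → 6290 Ω.
Series: 50 + 6290 = 6340 Ω.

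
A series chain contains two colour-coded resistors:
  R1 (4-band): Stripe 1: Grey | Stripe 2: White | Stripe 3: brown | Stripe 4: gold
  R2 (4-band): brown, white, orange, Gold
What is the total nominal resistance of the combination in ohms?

19890 Ω

R1: grey, white → 89; brown ×10 → 890 Ω.
R2: brown, white → 19; orange ×10^3 → 19000 Ω.
Series: 890 + 19000 = 19890 Ω.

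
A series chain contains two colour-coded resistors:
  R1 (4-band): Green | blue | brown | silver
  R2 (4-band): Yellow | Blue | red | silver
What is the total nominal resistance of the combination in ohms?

R1: green, blue → 56; brown ×10 → 560 Ω.
R2: yellow, blue → 46; red ×10^2 → 4600 Ω.
Series: 560 + 4600 = 5160 Ω.

5160 Ω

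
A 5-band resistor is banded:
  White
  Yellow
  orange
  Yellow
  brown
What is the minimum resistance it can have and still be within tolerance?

9335700 Ω

White → 9 (first significant figure)
Yellow → 4 (second significant figure)
Orange → 3 (third significant figure)
Yellow → ×10^4 multiplier
Brown → ±1% tolerance
943 × 10000 = 9430000 Ω
Minimum = 9430000 × (1 − 1/100) = 9335700 Ω.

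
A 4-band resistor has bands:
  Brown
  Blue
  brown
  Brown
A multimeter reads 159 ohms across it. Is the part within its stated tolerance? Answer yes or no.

yes

Brown → 1 (first significant figure)
Blue → 6 (second significant figure)
Brown → ×10 multiplier
Brown → ±1% tolerance
16 × 10 = 160 Ω
Allowed range: 158.4 Ω to 161.6 Ω.
159 ohms lies inside that range.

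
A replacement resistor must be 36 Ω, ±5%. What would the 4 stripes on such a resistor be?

36 Ω = 36 × 10^0.
3 → orange
6 → blue
Multiplier 10^0 → black.
±5% tolerance → gold.

orange, blue, black, gold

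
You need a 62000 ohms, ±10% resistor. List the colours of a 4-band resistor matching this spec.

blue, red, orange, silver

62000 Ω = 62 × 10^3.
6 → blue
2 → red
Multiplier 10^3 → orange.
±10% tolerance → silver.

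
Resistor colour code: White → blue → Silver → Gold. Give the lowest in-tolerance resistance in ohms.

0.912 Ω

White → 9 (first significant figure)
Blue → 6 (second significant figure)
Silver → ×0.01 multiplier
Gold → ±5% tolerance
96 × 0.01 = 0.96 Ω
Lowest = 0.96 × (1 − 5/100) = 0.912 Ω.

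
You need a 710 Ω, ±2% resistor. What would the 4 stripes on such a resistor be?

710 Ω = 71 × 10^1.
7 → violet
1 → brown
Multiplier 10^1 → brown.
±2% tolerance → red.

violet, brown, brown, red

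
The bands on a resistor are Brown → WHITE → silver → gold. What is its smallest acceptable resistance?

0.1805 Ω

Brown → 1 (first significant figure)
White → 9 (second significant figure)
Silver → ×0.01 multiplier
Gold → ±5% tolerance
19 × 0.01 = 0.19 Ω
Smallest = 0.19 × (1 − 5/100) = 0.1805 Ω.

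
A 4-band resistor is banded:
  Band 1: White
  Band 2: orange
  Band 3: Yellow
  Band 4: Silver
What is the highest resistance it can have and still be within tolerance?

White → 9 (first significant figure)
Orange → 3 (second significant figure)
Yellow → ×10^4 multiplier
Silver → ±10% tolerance
93 × 10000 = 930000 Ω
Highest = 930000 × (1 + 10/100) = 1023000 Ω.

1023000 Ω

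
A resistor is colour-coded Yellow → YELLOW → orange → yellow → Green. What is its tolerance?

The last band, green, is the tolerance band.
Green corresponds to ±0.5%.

±0.5%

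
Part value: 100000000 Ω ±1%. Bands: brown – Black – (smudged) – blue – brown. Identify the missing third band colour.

100000000 Ω = 100 × 10^6.
The third band gives digit 0 of the significand, and 0 is black.

black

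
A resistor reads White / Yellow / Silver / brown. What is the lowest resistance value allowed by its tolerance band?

0.9306 Ω

White → 9 (first significant figure)
Yellow → 4 (second significant figure)
Silver → ×0.01 multiplier
Brown → ±1% tolerance
94 × 0.01 = 0.94 Ω
Lowest = 0.94 × (1 − 1/100) = 0.9306 Ω.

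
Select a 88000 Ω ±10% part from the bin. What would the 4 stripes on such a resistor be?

88000 Ω = 88 × 10^3.
8 → grey
8 → grey
Multiplier 10^3 → orange.
±10% tolerance → silver.

grey, grey, orange, silver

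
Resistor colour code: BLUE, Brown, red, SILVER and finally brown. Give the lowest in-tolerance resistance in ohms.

6.0588 Ω

Blue → 6 (first significant figure)
Brown → 1 (second significant figure)
Red → 2 (third significant figure)
Silver → ×0.01 multiplier
Brown → ±1% tolerance
612 × 0.01 = 6.12 Ω
Lowest = 6.12 × (1 − 1/100) = 6.0588 Ω.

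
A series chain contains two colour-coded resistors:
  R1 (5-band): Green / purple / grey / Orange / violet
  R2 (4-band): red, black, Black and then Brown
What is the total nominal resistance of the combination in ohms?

578020 Ω

R1: green, violet, grey → 578; orange ×10^3 → 578000 Ω.
R2: red, black → 20; black ×1 → 20 Ω.
Series: 578000 + 20 = 578020 Ω.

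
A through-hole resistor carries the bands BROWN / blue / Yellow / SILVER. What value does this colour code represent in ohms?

Brown → 1 (first significant figure)
Blue → 6 (second significant figure)
Yellow → ×10^4 multiplier
16 × 10000 = 160000 Ω

160000 Ω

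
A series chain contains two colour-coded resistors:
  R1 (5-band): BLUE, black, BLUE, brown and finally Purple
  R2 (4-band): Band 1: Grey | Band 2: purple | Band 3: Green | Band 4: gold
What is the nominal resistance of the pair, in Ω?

8706060 Ω

R1: blue, black, blue → 606; brown ×10 → 6060 Ω.
R2: grey, violet → 87; green ×10^5 → 8700000 Ω.
Series: 6060 + 8700000 = 8706060 Ω.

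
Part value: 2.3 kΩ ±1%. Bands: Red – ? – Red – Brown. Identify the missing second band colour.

2300 Ω = 23 × 10^2.
The second band gives digit 3 of the significand, and 3 is orange.

orange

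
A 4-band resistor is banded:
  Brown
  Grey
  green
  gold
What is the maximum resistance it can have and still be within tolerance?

Brown → 1 (first significant figure)
Grey → 8 (second significant figure)
Green → ×10^5 multiplier
Gold → ±5% tolerance
18 × 100000 = 1800000 Ω
Maximum = 1800000 × (1 + 5/100) = 1890000 Ω.

1890000 Ω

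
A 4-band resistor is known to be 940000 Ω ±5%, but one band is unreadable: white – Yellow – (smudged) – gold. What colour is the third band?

yellow

940000 Ω = 94 × 10^4.
The third band is the multiplier, 10^4, which is yellow.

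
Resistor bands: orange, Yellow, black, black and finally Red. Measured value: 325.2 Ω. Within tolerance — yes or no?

Orange → 3 (first significant figure)
Yellow → 4 (second significant figure)
Black → 0 (third significant figure)
Black → ×1 multiplier
Red → ±2% tolerance
340 × 1 = 340 Ω
Allowed range: 333.2 Ω to 346.8 Ω.
325.2 Ω lies outside that range.

no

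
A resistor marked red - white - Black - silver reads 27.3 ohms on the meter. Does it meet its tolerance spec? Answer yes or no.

yes

Red → 2 (first significant figure)
White → 9 (second significant figure)
Black → ×1 multiplier
Silver → ±10% tolerance
29 × 1 = 29 Ω
Allowed range: 26.1 Ω to 31.9 Ω.
27.3 ohms lies inside that range.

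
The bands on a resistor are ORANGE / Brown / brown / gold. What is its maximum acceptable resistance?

Orange → 3 (first significant figure)
Brown → 1 (second significant figure)
Brown → ×10 multiplier
Gold → ±5% tolerance
31 × 10 = 310 Ω
Maximum = 310 × (1 + 5/100) = 325.5 Ω.

325.5 Ω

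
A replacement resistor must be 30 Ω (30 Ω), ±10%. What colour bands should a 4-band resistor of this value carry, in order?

30 Ω = 30 × 10^0.
3 → orange
0 → black
Multiplier 10^0 → black.
±10% tolerance → silver.

orange, black, black, silver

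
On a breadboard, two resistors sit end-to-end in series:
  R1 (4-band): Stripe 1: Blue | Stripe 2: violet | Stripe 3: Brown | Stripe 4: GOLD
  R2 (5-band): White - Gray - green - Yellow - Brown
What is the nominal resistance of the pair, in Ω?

R1: blue, violet → 67; brown ×10 → 670 Ω.
R2: white, grey, green → 985; yellow ×10^4 → 9850000 Ω.
Series: 670 + 9850000 = 9850670 Ω.

9850670 Ω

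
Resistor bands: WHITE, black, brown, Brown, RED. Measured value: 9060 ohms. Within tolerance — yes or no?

yes

White → 9 (first significant figure)
Black → 0 (second significant figure)
Brown → 1 (third significant figure)
Brown → ×10 multiplier
Red → ±2% tolerance
901 × 10 = 9010 Ω
Allowed range: 8829.8 Ω to 9190.2 Ω.
9060 ohms lies inside that range.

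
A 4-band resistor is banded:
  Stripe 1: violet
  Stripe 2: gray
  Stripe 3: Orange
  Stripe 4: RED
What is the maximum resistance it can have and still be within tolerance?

Violet → 7 (first significant figure)
Grey → 8 (second significant figure)
Orange → ×10^3 multiplier
Red → ±2% tolerance
78 × 1000 = 78000 Ω
Maximum = 78000 × (1 + 2/100) = 79560 Ω.

79560 Ω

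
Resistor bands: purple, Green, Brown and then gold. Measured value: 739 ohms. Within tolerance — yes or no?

Violet → 7 (first significant figure)
Green → 5 (second significant figure)
Brown → ×10 multiplier
Gold → ±5% tolerance
75 × 10 = 750 Ω
Allowed range: 712.5 Ω to 787.5 Ω.
739 ohms lies inside that range.

yes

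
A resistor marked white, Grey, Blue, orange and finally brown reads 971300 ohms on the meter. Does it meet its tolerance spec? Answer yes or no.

no

White → 9 (first significant figure)
Grey → 8 (second significant figure)
Blue → 6 (third significant figure)
Orange → ×10^3 multiplier
Brown → ±1% tolerance
986 × 1000 = 986000 Ω
Allowed range: 976140 Ω to 995860 Ω.
971300 ohms lies outside that range.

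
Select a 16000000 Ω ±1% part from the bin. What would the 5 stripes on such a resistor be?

16000000 Ω = 160 × 10^5.
1 → brown
6 → blue
0 → black
Multiplier 10^5 → green.
±1% tolerance → brown.

brown, blue, black, green, brown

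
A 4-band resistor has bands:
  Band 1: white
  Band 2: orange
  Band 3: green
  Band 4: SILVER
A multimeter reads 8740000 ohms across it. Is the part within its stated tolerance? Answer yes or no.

yes

White → 9 (first significant figure)
Orange → 3 (second significant figure)
Green → ×10^5 multiplier
Silver → ±10% tolerance
93 × 100000 = 9300000 Ω
Allowed range: 8370000 Ω to 10230000 Ω.
8740000 ohms lies inside that range.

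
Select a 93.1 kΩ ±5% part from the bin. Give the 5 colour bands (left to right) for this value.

93100 Ω = 931 × 10^2.
9 → white
3 → orange
1 → brown
Multiplier 10^2 → red.
±5% tolerance → gold.

white, orange, brown, red, gold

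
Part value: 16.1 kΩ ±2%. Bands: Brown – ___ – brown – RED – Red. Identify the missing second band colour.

16100 Ω = 161 × 10^2.
The second band gives digit 6 of the significand, and 6 is blue.

blue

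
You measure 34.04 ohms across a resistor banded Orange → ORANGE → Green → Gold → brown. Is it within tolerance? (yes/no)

no

Orange → 3 (first significant figure)
Orange → 3 (second significant figure)
Green → 5 (third significant figure)
Gold → ×0.1 multiplier
Brown → ±1% tolerance
335 × 0.1 = 33.5 Ω
Allowed range: 33.165 Ω to 33.835 Ω.
34.04 ohms lies outside that range.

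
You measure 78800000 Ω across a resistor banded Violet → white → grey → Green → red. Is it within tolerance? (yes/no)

Violet → 7 (first significant figure)
White → 9 (second significant figure)
Grey → 8 (third significant figure)
Green → ×10^5 multiplier
Red → ±2% tolerance
798 × 100000 = 79800000 Ω
Allowed range: 78204000 Ω to 81396000 Ω.
78800000 Ω lies inside that range.

yes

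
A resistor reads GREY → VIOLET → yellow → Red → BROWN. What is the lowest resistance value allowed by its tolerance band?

Grey → 8 (first significant figure)
Violet → 7 (second significant figure)
Yellow → 4 (third significant figure)
Red → ×10^2 multiplier
Brown → ±1% tolerance
874 × 100 = 87400 Ω
Lowest = 87400 × (1 − 1/100) = 86526 Ω.

86526 Ω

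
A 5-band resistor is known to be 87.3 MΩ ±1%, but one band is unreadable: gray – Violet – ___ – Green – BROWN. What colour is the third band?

87300000 Ω = 873 × 10^5.
The third band gives digit 3 of the significand, and 3 is orange.

orange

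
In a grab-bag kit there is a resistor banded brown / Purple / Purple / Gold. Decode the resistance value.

170000000 Ω

Brown → 1 (first significant figure)
Violet → 7 (second significant figure)
Violet → ×10^7 multiplier
17 × 10000000 = 170000000 Ω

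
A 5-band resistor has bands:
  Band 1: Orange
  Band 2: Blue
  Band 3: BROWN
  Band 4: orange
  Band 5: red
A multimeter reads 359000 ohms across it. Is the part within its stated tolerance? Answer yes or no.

yes

Orange → 3 (first significant figure)
Blue → 6 (second significant figure)
Brown → 1 (third significant figure)
Orange → ×10^3 multiplier
Red → ±2% tolerance
361 × 1000 = 361000 Ω
Allowed range: 353780 Ω to 368220 Ω.
359000 ohms lies inside that range.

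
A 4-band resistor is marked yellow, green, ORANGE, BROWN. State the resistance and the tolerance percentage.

Yellow → 4 (first significant figure)
Green → 5 (second significant figure)
Orange → ×10^3 multiplier
Brown → ±1% tolerance
45 × 1000 = 45000 Ω

45000 Ω ±1%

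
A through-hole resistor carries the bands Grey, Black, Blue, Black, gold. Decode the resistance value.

806 Ω

Grey → 8 (first significant figure)
Black → 0 (second significant figure)
Blue → 6 (third significant figure)
Black → ×1 multiplier
806 × 1 = 806 Ω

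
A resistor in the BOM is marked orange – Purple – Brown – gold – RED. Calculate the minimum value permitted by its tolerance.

36.358 Ω

Orange → 3 (first significant figure)
Violet → 7 (second significant figure)
Brown → 1 (third significant figure)
Gold → ×0.1 multiplier
Red → ±2% tolerance
371 × 0.1 = 37.1 Ω
Minimum = 37.1 × (1 − 2/100) = 36.358 Ω.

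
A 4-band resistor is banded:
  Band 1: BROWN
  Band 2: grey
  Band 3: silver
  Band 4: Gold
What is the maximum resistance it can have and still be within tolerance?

0.189 Ω

Brown → 1 (first significant figure)
Grey → 8 (second significant figure)
Silver → ×0.01 multiplier
Gold → ±5% tolerance
18 × 0.01 = 0.18 Ω
Maximum = 0.18 × (1 + 5/100) = 0.189 Ω.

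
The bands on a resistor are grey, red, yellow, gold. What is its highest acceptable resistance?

861000 Ω

Grey → 8 (first significant figure)
Red → 2 (second significant figure)
Yellow → ×10^4 multiplier
Gold → ±5% tolerance
82 × 10000 = 820000 Ω
Highest = 820000 × (1 + 5/100) = 861000 Ω.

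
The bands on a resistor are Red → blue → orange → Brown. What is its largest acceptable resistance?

Red → 2 (first significant figure)
Blue → 6 (second significant figure)
Orange → ×10^3 multiplier
Brown → ±1% tolerance
26 × 1000 = 26000 Ω
Largest = 26000 × (1 + 1/100) = 26260 Ω.

26260 Ω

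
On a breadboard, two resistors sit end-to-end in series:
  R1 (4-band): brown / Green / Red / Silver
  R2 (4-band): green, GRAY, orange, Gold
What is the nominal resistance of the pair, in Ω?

R1: brown, green → 15; red ×10^2 → 1500 Ω.
R2: green, grey → 58; orange ×10^3 → 58000 Ω.
Series: 1500 + 58000 = 59500 Ω.

59500 Ω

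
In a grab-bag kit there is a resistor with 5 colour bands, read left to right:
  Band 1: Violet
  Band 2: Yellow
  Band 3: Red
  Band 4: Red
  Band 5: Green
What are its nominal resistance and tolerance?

74200 Ω ±0.5%

Violet → 7 (first significant figure)
Yellow → 4 (second significant figure)
Red → 2 (third significant figure)
Red → ×10^2 multiplier
Green → ±0.5% tolerance
742 × 100 = 74200 Ω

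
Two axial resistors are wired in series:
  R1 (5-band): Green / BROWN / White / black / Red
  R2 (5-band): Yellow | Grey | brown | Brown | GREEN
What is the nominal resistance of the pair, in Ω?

5329 Ω

R1: green, brown, white → 519; black ×1 → 519 Ω.
R2: yellow, grey, brown → 481; brown ×10 → 4810 Ω.
Series: 519 + 4810 = 5329 Ω.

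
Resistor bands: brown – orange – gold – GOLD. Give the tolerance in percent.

The last band, gold, is the tolerance band.
Gold corresponds to ±5%.

±5%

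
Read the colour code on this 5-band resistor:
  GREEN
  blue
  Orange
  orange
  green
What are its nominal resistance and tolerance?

563000 Ω ±0.5%

Green → 5 (first significant figure)
Blue → 6 (second significant figure)
Orange → 3 (third significant figure)
Orange → ×10^3 multiplier
Green → ±0.5% tolerance
563 × 1000 = 563000 Ω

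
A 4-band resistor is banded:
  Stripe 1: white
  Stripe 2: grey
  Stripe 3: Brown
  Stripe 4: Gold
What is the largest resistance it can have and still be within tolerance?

White → 9 (first significant figure)
Grey → 8 (second significant figure)
Brown → ×10 multiplier
Gold → ±5% tolerance
98 × 10 = 980 Ω
Largest = 980 × (1 + 5/100) = 1029 Ω.

1029 Ω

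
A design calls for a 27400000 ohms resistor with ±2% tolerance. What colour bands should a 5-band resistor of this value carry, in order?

27400000 Ω = 274 × 10^5.
2 → red
7 → violet
4 → yellow
Multiplier 10^5 → green.
±2% tolerance → red.

red, violet, yellow, green, red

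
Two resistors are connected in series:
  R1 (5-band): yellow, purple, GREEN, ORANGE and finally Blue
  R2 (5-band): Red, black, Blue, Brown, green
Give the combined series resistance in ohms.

477060 Ω

R1: yellow, violet, green → 475; orange ×10^3 → 475000 Ω.
R2: red, black, blue → 206; brown ×10 → 2060 Ω.
Series: 475000 + 2060 = 477060 Ω.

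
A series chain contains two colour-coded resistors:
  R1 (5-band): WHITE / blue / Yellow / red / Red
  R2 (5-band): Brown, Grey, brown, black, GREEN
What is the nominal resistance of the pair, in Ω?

R1: white, blue, yellow → 964; red ×10^2 → 96400 Ω.
R2: brown, grey, brown → 181; black ×1 → 181 Ω.
Series: 96400 + 181 = 96581 Ω.

96581 Ω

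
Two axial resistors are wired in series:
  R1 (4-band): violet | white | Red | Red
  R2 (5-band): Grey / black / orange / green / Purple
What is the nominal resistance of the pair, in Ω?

80307900 Ω

R1: violet, white → 79; red ×10^2 → 7900 Ω.
R2: grey, black, orange → 803; green ×10^5 → 80300000 Ω.
Series: 7900 + 80300000 = 80307900 Ω.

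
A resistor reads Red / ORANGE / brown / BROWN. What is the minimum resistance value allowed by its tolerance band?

Red → 2 (first significant figure)
Orange → 3 (second significant figure)
Brown → ×10 multiplier
Brown → ±1% tolerance
23 × 10 = 230 Ω
Minimum = 230 × (1 − 1/100) = 227.7 Ω.

227.7 Ω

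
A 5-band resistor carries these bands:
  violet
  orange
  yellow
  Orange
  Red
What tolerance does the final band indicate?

±2%

The last band, red, is the tolerance band.
Red corresponds to ±2%.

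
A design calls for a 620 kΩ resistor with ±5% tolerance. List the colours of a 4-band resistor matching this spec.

blue, red, yellow, gold

620000 Ω = 62 × 10^4.
6 → blue
2 → red
Multiplier 10^4 → yellow.
±5% tolerance → gold.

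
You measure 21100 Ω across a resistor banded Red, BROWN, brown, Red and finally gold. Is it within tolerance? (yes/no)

yes

Red → 2 (first significant figure)
Brown → 1 (second significant figure)
Brown → 1 (third significant figure)
Red → ×10^2 multiplier
Gold → ±5% tolerance
211 × 100 = 21100 Ω
Allowed range: 20045 Ω to 22155 Ω.
21100 Ω lies inside that range.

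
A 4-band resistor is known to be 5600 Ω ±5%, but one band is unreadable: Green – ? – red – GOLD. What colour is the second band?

blue

5600 Ω = 56 × 10^2.
The second band gives digit 6 of the significand, and 6 is blue.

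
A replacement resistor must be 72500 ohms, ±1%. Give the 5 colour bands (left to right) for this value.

72500 Ω = 725 × 10^2.
7 → violet
2 → red
5 → green
Multiplier 10^2 → red.
±1% tolerance → brown.

violet, red, green, red, brown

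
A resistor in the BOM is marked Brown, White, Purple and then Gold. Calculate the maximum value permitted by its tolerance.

Brown → 1 (first significant figure)
White → 9 (second significant figure)
Violet → ×10^7 multiplier
Gold → ±5% tolerance
19 × 10000000 = 190000000 Ω
Maximum = 190000000 × (1 + 5/100) = 199500000 Ω.

199500000 Ω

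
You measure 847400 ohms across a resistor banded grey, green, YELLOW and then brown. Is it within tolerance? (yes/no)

yes

Grey → 8 (first significant figure)
Green → 5 (second significant figure)
Yellow → ×10^4 multiplier
Brown → ±1% tolerance
85 × 10000 = 850000 Ω
Allowed range: 841500 Ω to 858500 Ω.
847400 ohms lies inside that range.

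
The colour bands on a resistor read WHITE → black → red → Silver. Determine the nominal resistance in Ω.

White → 9 (first significant figure)
Black → 0 (second significant figure)
Red → ×10^2 multiplier
90 × 100 = 9000 Ω

9000 Ω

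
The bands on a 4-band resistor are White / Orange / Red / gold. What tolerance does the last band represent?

The last band, gold, is the tolerance band.
Gold corresponds to ±5%.

±5%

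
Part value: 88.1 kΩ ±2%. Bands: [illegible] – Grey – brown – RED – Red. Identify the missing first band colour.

grey

88100 Ω = 881 × 10^2.
The first band gives digit 8 of the significand, and 8 is grey.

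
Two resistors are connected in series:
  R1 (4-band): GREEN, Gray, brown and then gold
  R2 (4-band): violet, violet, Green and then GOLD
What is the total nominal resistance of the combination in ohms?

R1: green, grey → 58; brown ×10 → 580 Ω.
R2: violet, violet → 77; green ×10^5 → 7700000 Ω.
Series: 580 + 7700000 = 7700580 Ω.

7700580 Ω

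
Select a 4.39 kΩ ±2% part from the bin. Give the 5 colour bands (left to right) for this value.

4390 Ω = 439 × 10^1.
4 → yellow
3 → orange
9 → white
Multiplier 10^1 → brown.
±2% tolerance → red.

yellow, orange, white, brown, red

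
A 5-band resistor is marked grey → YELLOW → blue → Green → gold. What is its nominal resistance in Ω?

84600000 Ω

Grey → 8 (first significant figure)
Yellow → 4 (second significant figure)
Blue → 6 (third significant figure)
Green → ×10^5 multiplier
846 × 100000 = 84600000 Ω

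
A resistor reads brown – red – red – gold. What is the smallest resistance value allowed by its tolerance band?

Brown → 1 (first significant figure)
Red → 2 (second significant figure)
Red → ×10^2 multiplier
Gold → ±5% tolerance
12 × 100 = 1200 Ω
Smallest = 1200 × (1 − 5/100) = 1140 Ω.

1140 Ω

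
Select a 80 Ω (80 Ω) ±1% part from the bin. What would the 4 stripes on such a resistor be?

grey, black, black, brown

80 Ω = 80 × 10^0.
8 → grey
0 → black
Multiplier 10^0 → black.
±1% tolerance → brown.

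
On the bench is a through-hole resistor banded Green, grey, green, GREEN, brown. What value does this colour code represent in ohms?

Green → 5 (first significant figure)
Grey → 8 (second significant figure)
Green → 5 (third significant figure)
Green → ×10^5 multiplier
585 × 100000 = 58500000 Ω

58500000 Ω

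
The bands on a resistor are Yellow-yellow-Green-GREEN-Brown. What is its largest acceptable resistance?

Yellow → 4 (first significant figure)
Yellow → 4 (second significant figure)
Green → 5 (third significant figure)
Green → ×10^5 multiplier
Brown → ±1% tolerance
445 × 100000 = 44500000 Ω
Largest = 44500000 × (1 + 1/100) = 44945000 Ω.

44945000 Ω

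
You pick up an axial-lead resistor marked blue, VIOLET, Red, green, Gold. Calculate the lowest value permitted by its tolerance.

Blue → 6 (first significant figure)
Violet → 7 (second significant figure)
Red → 2 (third significant figure)
Green → ×10^5 multiplier
Gold → ±5% tolerance
672 × 100000 = 67200000 Ω
Lowest = 67200000 × (1 − 5/100) = 63840000 Ω.

63840000 Ω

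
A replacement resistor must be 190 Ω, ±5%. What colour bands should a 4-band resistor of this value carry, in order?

190 Ω = 19 × 10^1.
1 → brown
9 → white
Multiplier 10^1 → brown.
±5% tolerance → gold.

brown, white, brown, gold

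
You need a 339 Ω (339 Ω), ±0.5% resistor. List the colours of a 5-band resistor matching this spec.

orange, orange, white, black, green

339 Ω = 339 × 10^0.
3 → orange
3 → orange
9 → white
Multiplier 10^0 → black.
±0.5% tolerance → green.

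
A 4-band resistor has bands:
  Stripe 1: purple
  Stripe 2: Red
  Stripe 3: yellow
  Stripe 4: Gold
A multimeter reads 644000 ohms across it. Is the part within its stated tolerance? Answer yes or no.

no

Violet → 7 (first significant figure)
Red → 2 (second significant figure)
Yellow → ×10^4 multiplier
Gold → ±5% tolerance
72 × 10000 = 720000 Ω
Allowed range: 684000 Ω to 756000 Ω.
644000 ohms lies outside that range.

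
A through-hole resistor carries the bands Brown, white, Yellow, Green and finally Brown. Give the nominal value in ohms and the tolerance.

Brown → 1 (first significant figure)
White → 9 (second significant figure)
Yellow → 4 (third significant figure)
Green → ×10^5 multiplier
Brown → ±1% tolerance
194 × 100000 = 19400000 Ω

19400000 Ω ±1%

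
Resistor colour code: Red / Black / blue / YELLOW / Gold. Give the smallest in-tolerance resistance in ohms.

1957000 Ω

Red → 2 (first significant figure)
Black → 0 (second significant figure)
Blue → 6 (third significant figure)
Yellow → ×10^4 multiplier
Gold → ±5% tolerance
206 × 10000 = 2060000 Ω
Smallest = 2060000 × (1 − 5/100) = 1957000 Ω.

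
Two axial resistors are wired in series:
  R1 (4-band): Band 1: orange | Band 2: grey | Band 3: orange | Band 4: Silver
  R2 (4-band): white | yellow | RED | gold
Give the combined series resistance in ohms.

R1: orange, grey → 38; orange ×10^3 → 38000 Ω.
R2: white, yellow → 94; red ×10^2 → 9400 Ω.
Series: 38000 + 9400 = 47400 Ω.

47400 Ω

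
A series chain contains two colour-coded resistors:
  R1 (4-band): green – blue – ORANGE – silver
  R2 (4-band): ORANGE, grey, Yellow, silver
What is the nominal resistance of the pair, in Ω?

R1: green, blue → 56; orange ×10^3 → 56000 Ω.
R2: orange, grey → 38; yellow ×10^4 → 380000 Ω.
Series: 56000 + 380000 = 436000 Ω.

436000 Ω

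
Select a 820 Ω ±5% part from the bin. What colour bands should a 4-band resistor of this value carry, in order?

grey, red, brown, gold

820 Ω = 82 × 10^1.
8 → grey
2 → red
Multiplier 10^1 → brown.
±5% tolerance → gold.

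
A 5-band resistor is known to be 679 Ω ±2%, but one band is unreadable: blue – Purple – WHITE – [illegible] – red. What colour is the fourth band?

black

679 Ω = 679 × 10^0.
The fourth band is the multiplier, 10^0, which is black.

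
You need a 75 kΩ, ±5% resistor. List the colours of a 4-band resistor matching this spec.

violet, green, orange, gold

75000 Ω = 75 × 10^3.
7 → violet
5 → green
Multiplier 10^3 → orange.
±5% tolerance → gold.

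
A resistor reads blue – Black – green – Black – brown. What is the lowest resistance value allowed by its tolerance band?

598.95 Ω

Blue → 6 (first significant figure)
Black → 0 (second significant figure)
Green → 5 (third significant figure)
Black → ×1 multiplier
Brown → ±1% tolerance
605 × 1 = 605 Ω
Lowest = 605 × (1 − 1/100) = 598.95 Ω.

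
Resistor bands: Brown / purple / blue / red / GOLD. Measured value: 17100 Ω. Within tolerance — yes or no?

Brown → 1 (first significant figure)
Violet → 7 (second significant figure)
Blue → 6 (third significant figure)
Red → ×10^2 multiplier
Gold → ±5% tolerance
176 × 100 = 17600 Ω
Allowed range: 16720 Ω to 18480 Ω.
17100 Ω lies inside that range.

yes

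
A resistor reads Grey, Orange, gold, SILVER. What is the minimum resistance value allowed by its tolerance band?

7.47 Ω

Grey → 8 (first significant figure)
Orange → 3 (second significant figure)
Gold → ×0.1 multiplier
Silver → ±10% tolerance
83 × 0.1 = 8.3 Ω
Minimum = 8.3 × (1 − 10/100) = 7.47 Ω.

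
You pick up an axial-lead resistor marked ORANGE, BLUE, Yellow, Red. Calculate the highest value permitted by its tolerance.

367200 Ω

Orange → 3 (first significant figure)
Blue → 6 (second significant figure)
Yellow → ×10^4 multiplier
Red → ±2% tolerance
36 × 10000 = 360000 Ω
Highest = 360000 × (1 + 2/100) = 367200 Ω.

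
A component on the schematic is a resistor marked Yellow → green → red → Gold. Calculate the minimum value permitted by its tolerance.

4275 Ω

Yellow → 4 (first significant figure)
Green → 5 (second significant figure)
Red → ×10^2 multiplier
Gold → ±5% tolerance
45 × 100 = 4500 Ω
Minimum = 4500 × (1 − 5/100) = 4275 Ω.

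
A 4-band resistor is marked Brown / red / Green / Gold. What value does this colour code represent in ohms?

1200000 Ω

Brown → 1 (first significant figure)
Red → 2 (second significant figure)
Green → ×10^5 multiplier
12 × 100000 = 1200000 Ω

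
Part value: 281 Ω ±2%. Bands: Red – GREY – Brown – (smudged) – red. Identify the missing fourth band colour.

black

281 Ω = 281 × 10^0.
The fourth band is the multiplier, 10^0, which is black.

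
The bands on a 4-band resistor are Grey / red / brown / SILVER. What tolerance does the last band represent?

±10%

The last band, silver, is the tolerance band.
Silver corresponds to ±10%.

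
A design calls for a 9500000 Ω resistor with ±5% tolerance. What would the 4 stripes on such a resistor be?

9500000 Ω = 95 × 10^5.
9 → white
5 → green
Multiplier 10^5 → green.
±5% tolerance → gold.

white, green, green, gold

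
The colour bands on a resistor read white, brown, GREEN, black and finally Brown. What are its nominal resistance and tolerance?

White → 9 (first significant figure)
Brown → 1 (second significant figure)
Green → 5 (third significant figure)
Black → ×1 multiplier
Brown → ±1% tolerance
915 × 1 = 915 Ω

915 Ω ±1%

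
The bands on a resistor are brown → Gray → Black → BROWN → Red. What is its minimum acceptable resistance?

1764 Ω

Brown → 1 (first significant figure)
Grey → 8 (second significant figure)
Black → 0 (third significant figure)
Brown → ×10 multiplier
Red → ±2% tolerance
180 × 10 = 1800 Ω
Minimum = 1800 × (1 − 2/100) = 1764 Ω.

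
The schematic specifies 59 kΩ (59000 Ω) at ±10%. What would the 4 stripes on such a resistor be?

59000 Ω = 59 × 10^3.
5 → green
9 → white
Multiplier 10^3 → orange.
±10% tolerance → silver.

green, white, orange, silver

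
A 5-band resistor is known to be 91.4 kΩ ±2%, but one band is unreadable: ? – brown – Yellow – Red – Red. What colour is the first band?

91400 Ω = 914 × 10^2.
The first band gives digit 9 of the significand, and 9 is white.

white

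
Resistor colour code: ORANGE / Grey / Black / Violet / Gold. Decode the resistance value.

Orange → 3 (first significant figure)
Grey → 8 (second significant figure)
Black → 0 (third significant figure)
Violet → ×10^7 multiplier
380 × 10000000 = 3800000000 Ω

3800000000 Ω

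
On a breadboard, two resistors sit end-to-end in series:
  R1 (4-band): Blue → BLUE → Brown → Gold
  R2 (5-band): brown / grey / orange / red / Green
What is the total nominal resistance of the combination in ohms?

18960 Ω

R1: blue, blue → 66; brown ×10 → 660 Ω.
R2: brown, grey, orange → 183; red ×10^2 → 18300 Ω.
Series: 660 + 18300 = 18960 Ω.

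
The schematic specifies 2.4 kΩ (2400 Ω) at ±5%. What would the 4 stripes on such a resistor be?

2400 Ω = 24 × 10^2.
2 → red
4 → yellow
Multiplier 10^2 → red.
±5% tolerance → gold.

red, yellow, red, gold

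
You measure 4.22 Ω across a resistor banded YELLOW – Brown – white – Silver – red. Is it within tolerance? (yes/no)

yes

Yellow → 4 (first significant figure)
Brown → 1 (second significant figure)
White → 9 (third significant figure)
Silver → ×0.01 multiplier
Red → ±2% tolerance
419 × 0.01 = 4.19 Ω
Allowed range: 4.1062 Ω to 4.2738 Ω.
4.22 Ω lies inside that range.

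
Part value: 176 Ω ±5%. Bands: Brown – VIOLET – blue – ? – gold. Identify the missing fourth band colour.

black

176 Ω = 176 × 10^0.
The fourth band is the multiplier, 10^0, which is black.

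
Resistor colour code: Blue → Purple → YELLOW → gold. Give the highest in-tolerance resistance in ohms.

Blue → 6 (first significant figure)
Violet → 7 (second significant figure)
Yellow → ×10^4 multiplier
Gold → ±5% tolerance
67 × 10000 = 670000 Ω
Highest = 670000 × (1 + 5/100) = 703500 Ω.

703500 Ω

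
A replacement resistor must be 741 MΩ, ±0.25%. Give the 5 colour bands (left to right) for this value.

741000000 Ω = 741 × 10^6.
7 → violet
4 → yellow
1 → brown
Multiplier 10^6 → blue.
±0.25% tolerance → blue.

violet, yellow, brown, blue, blue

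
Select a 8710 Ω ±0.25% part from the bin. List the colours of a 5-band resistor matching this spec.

grey, violet, brown, brown, blue

8710 Ω = 871 × 10^1.
8 → grey
7 → violet
1 → brown
Multiplier 10^1 → brown.
±0.25% tolerance → blue.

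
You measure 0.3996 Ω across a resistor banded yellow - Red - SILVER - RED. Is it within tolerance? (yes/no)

Yellow → 4 (first significant figure)
Red → 2 (second significant figure)
Silver → ×0.01 multiplier
Red → ±2% tolerance
42 × 0.01 = 0.42 Ω
Allowed range: 0.4116 Ω to 0.4284 Ω.
0.3996 Ω lies outside that range.

no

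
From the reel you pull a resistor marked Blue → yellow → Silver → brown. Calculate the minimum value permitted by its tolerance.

0.6336 Ω

Blue → 6 (first significant figure)
Yellow → 4 (second significant figure)
Silver → ×0.01 multiplier
Brown → ±1% tolerance
64 × 0.01 = 0.64 Ω
Minimum = 0.64 × (1 − 1/100) = 0.6336 Ω.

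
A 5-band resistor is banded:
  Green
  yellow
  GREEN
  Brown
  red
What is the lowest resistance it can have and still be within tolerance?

5341 Ω

Green → 5 (first significant figure)
Yellow → 4 (second significant figure)
Green → 5 (third significant figure)
Brown → ×10 multiplier
Red → ±2% tolerance
545 × 10 = 5450 Ω
Lowest = 5450 × (1 − 2/100) = 5341 Ω.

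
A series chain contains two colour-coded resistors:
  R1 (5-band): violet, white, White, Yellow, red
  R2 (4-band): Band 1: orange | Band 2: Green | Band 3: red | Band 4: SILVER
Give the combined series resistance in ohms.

7993500 Ω

R1: violet, white, white → 799; yellow ×10^4 → 7990000 Ω.
R2: orange, green → 35; red ×10^2 → 3500 Ω.
Series: 7990000 + 3500 = 7993500 Ω.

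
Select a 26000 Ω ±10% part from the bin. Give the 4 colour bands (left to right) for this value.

26000 Ω = 26 × 10^3.
2 → red
6 → blue
Multiplier 10^3 → orange.
±10% tolerance → silver.

red, blue, orange, silver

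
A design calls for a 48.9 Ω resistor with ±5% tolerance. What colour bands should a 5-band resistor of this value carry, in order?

48.9 Ω = 489 × 10^-1.
4 → yellow
8 → grey
9 → white
Multiplier 10^-1 → gold.
±5% tolerance → gold.

yellow, grey, white, gold, gold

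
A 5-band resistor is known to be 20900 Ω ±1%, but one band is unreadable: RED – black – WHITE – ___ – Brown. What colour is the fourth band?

20900 Ω = 209 × 10^2.
The fourth band is the multiplier, 10^2, which is red.

red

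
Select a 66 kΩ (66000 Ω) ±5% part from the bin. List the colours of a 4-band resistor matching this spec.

66000 Ω = 66 × 10^3.
6 → blue
6 → blue
Multiplier 10^3 → orange.
±5% tolerance → gold.

blue, blue, orange, gold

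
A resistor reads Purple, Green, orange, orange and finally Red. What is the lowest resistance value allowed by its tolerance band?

737940 Ω

Violet → 7 (first significant figure)
Green → 5 (second significant figure)
Orange → 3 (third significant figure)
Orange → ×10^3 multiplier
Red → ±2% tolerance
753 × 1000 = 753000 Ω
Lowest = 753000 × (1 − 2/100) = 737940 Ω.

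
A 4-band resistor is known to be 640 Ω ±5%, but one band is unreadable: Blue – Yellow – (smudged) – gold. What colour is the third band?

640 Ω = 64 × 10^1.
The third band is the multiplier, 10^1, which is brown.

brown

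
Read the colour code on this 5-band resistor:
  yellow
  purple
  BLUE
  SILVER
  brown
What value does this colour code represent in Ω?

4.76 Ω

Yellow → 4 (first significant figure)
Violet → 7 (second significant figure)
Blue → 6 (third significant figure)
Silver → ×0.01 multiplier
476 × 0.01 = 4.76 Ω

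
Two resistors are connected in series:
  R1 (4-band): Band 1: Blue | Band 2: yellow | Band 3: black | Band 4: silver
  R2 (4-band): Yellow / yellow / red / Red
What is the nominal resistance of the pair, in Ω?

R1: blue, yellow → 64; black ×1 → 64 Ω.
R2: yellow, yellow → 44; red ×10^2 → 4400 Ω.
Series: 64 + 4400 = 4464 Ω.

4464 Ω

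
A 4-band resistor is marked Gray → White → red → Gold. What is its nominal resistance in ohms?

Grey → 8 (first significant figure)
White → 9 (second significant figure)
Red → ×10^2 multiplier
89 × 100 = 8900 Ω

8900 Ω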